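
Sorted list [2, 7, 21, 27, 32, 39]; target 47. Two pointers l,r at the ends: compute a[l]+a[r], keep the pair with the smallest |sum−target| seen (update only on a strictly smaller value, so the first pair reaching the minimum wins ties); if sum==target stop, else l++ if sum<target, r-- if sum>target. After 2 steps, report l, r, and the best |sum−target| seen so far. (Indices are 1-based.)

[1,6] 2+39=41 d=6 * → l++
[2,6] 7+39=46 d=1 * → l++

l=3, r=6, best |Δ|=1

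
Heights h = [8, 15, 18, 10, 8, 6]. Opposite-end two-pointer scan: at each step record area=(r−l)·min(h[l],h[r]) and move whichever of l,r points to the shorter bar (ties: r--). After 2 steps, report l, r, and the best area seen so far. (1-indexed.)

l=1, r=4, best area=32

l=1 r=6: min(8,6)*5=30 best=30 *, r--
l=1 r=5: min(8,8)*4=32 best=32 *, r--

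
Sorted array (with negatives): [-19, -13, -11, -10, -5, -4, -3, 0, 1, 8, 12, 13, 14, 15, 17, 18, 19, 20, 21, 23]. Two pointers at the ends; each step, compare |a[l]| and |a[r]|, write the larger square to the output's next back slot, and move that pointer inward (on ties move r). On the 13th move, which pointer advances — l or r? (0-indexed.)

l=0 r=19: |-19|<=|23| out[19]=529, r--
l=0 r=18: |-19|<=|21| out[18]=441, r--
l=0 r=17: |-19|<=|20| out[17]=400, r--
l=0 r=16: |-19|<=|19| out[16]=361, r--
l=0 r=15: |-19|>|18| out[15]=361, l++
l=1 r=15: |-13|<=|18| out[14]=324, r--
l=1 r=14: |-13|<=|17| out[13]=289, r--
l=1 r=13: |-13|<=|15| out[12]=225, r--
l=1 r=12: |-13|<=|14| out[11]=196, r--
l=1 r=11: |-13|<=|13| out[10]=169, r--
l=1 r=10: |-13|>|12| out[9]=169, l++
l=2 r=10: |-11|<=|12| out[8]=144, r--
l=2 r=9: |-11|>|8| out[7]=121, l++

l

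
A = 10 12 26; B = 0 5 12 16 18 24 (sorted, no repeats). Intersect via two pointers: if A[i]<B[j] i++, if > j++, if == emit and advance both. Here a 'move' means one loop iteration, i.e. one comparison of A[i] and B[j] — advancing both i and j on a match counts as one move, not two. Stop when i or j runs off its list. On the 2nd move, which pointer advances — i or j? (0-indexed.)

j

[i=0,j=0] 10>0 → j++
[i=0,j=1] 10>5 → j++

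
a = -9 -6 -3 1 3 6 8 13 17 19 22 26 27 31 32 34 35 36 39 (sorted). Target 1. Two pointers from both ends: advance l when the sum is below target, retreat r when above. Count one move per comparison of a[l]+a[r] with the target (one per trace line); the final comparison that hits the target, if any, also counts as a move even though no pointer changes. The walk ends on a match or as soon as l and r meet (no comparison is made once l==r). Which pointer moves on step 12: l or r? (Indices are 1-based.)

[1,19] -9+39=30 >1 → r--
[1,18] -9+36=27 >1 → r--
[1,17] -9+35=26 >1 → r--
[1,16] -9+34=25 >1 → r--
[1,15] -9+32=23 >1 → r--
[1,14] -9+31=22 >1 → r--
[1,13] -9+27=18 >1 → r--
[1,12] -9+26=17 >1 → r--
[1,11] -9+22=13 >1 → r--
[1,10] -9+19=10 >1 → r--
[1,9] -9+17=8 >1 → r--
[1,8] -9+13=4 >1 → r--

r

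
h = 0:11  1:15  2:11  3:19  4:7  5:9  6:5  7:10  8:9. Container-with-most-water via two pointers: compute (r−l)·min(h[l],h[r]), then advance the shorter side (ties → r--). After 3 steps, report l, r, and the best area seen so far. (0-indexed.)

[0,8] min(11,9)*8=72 best=72 * → r--
[0,7] min(11,10)*7=70 best=72 → r--
[0,6] min(11,5)*6=30 best=72 → r--

l=0, r=5, best area=72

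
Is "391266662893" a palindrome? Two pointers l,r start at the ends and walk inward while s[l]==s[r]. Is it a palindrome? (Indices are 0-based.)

l=0 r=11: '3'=='3', l++,r--
l=1 r=10: '9'=='9', l++,r--
l=2 r=9: '1'!='8', stop

not a palindrome (mismatch at 2,9)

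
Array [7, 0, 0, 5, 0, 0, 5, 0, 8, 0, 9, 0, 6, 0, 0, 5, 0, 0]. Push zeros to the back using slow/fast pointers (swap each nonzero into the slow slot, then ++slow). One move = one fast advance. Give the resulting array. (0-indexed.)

(s=0,f=0) a[fast]=7≠0 swap→a[0]=7 → slow++,fast++
(s=1,f=1) a[fast]=0 → fast++
(s=1,f=2) a[fast]=0 → fast++
(s=1,f=3) a[fast]=5≠0 swap→a[1]=5 → slow++,fast++
(s=2,f=4) a[fast]=0 → fast++
(s=2,f=5) a[fast]=0 → fast++
(s=2,f=6) a[fast]=5≠0 swap→a[2]=5 → slow++,fast++
(s=3,f=7) a[fast]=0 → fast++
(s=3,f=8) a[fast]=8≠0 swap→a[3]=8 → slow++,fast++
(s=4,f=9) a[fast]=0 → fast++
(s=4,f=10) a[fast]=9≠0 swap→a[4]=9 → slow++,fast++
(s=5,f=11) a[fast]=0 → fast++
(s=5,f=12) a[fast]=6≠0 swap→a[5]=6 → slow++,fast++
(s=6,f=13) a[fast]=0 → fast++
(s=6,f=14) a[fast]=0 → fast++
(s=6,f=15) a[fast]=5≠0 swap→a[6]=5 → slow++,fast++
(s=7,f=16) a[fast]=0 → fast++
(s=7,f=17) a[fast]=0 → fast++

[7, 5, 5, 8, 9, 6, 5, 0, 0, 0, 0, 0, 0, 0, 0, 0, 0, 0]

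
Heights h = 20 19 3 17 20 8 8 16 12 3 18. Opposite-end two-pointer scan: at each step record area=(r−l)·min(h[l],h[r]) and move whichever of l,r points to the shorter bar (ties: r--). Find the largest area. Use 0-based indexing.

l=0 r=10: min(20,18)*10=180 best=180 *, r--
l=0 r=9: min(20,3)*9=27 best=180, r--
l=0 r=8: min(20,12)*8=96 best=180, r--
l=0 r=7: min(20,16)*7=112 best=180, r--
l=0 r=6: min(20,8)*6=48 best=180, r--
l=0 r=5: min(20,8)*5=40 best=180, r--
l=0 r=4: min(20,20)*4=80 best=180, r--
l=0 r=3: min(20,17)*3=51 best=180, r--
l=0 r=2: min(20,3)*2=6 best=180, r--
l=0 r=1: min(20,19)*1=19 best=180, r--

max area = 180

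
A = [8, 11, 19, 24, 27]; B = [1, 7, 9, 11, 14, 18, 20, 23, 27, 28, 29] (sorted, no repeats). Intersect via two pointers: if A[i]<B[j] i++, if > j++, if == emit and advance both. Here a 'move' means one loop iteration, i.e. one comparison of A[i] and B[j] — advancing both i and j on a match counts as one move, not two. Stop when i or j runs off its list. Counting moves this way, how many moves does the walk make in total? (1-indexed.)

12 moves

i=1 j=1: 8>1, j++
i=1 j=2: 8>7, j++
i=1 j=3: 8<9, i++
i=2 j=3: 11>9, j++
i=2 j=4: 11==11 emit, i++,j++
i=3 j=5: 19>14, j++
i=3 j=6: 19>18, j++
i=3 j=7: 19<20, i++
i=4 j=7: 24>20, j++
i=4 j=8: 24>23, j++
i=4 j=9: 24<27, i++
i=5 j=9: 27==27 emit, i++,j++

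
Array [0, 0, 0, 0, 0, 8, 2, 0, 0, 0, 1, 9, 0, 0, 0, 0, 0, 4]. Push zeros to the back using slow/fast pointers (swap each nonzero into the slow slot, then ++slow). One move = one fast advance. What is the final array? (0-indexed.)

(s=0,f=0) a[fast]=0 → fast++
(s=0,f=1) a[fast]=0 → fast++
(s=0,f=2) a[fast]=0 → fast++
(s=0,f=3) a[fast]=0 → fast++
(s=0,f=4) a[fast]=0 → fast++
(s=0,f=5) a[fast]=8≠0 swap→a[0]=8 → slow++,fast++
(s=1,f=6) a[fast]=2≠0 swap→a[1]=2 → slow++,fast++
(s=2,f=7) a[fast]=0 → fast++
(s=2,f=8) a[fast]=0 → fast++
(s=2,f=9) a[fast]=0 → fast++
(s=2,f=10) a[fast]=1≠0 swap→a[2]=1 → slow++,fast++
(s=3,f=11) a[fast]=9≠0 swap→a[3]=9 → slow++,fast++
(s=4,f=12) a[fast]=0 → fast++
(s=4,f=13) a[fast]=0 → fast++
(s=4,f=14) a[fast]=0 → fast++
(s=4,f=15) a[fast]=0 → fast++
(s=4,f=16) a[fast]=0 → fast++
(s=4,f=17) a[fast]=4≠0 swap→a[4]=4 → slow++,fast++

[8, 2, 1, 9, 4, 0, 0, 0, 0, 0, 0, 0, 0, 0, 0, 0, 0, 0]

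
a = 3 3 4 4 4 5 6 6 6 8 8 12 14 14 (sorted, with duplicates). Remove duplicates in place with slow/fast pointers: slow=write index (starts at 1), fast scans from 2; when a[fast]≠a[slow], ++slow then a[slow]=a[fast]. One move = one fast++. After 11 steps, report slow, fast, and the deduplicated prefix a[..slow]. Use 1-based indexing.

slow=6, fast=13, prefix=[3, 4, 5, 6, 8, 12]

slow=1 fast=2: a[fast]=3=a[slow] dup, fast++
slow=1 fast=3: a[fast]=4≠a[slow]=3 write a[2]=4, slow++,fast++
slow=2 fast=4: a[fast]=4=a[slow] dup, fast++
slow=2 fast=5: a[fast]=4=a[slow] dup, fast++
slow=2 fast=6: a[fast]=5≠a[slow]=4 write a[3]=5, slow++,fast++
slow=3 fast=7: a[fast]=6≠a[slow]=5 write a[4]=6, slow++,fast++
slow=4 fast=8: a[fast]=6=a[slow] dup, fast++
slow=4 fast=9: a[fast]=6=a[slow] dup, fast++
slow=4 fast=10: a[fast]=8≠a[slow]=6 write a[5]=8, slow++,fast++
slow=5 fast=11: a[fast]=8=a[slow] dup, fast++
slow=5 fast=12: a[fast]=12≠a[slow]=8 write a[6]=12, slow++,fast++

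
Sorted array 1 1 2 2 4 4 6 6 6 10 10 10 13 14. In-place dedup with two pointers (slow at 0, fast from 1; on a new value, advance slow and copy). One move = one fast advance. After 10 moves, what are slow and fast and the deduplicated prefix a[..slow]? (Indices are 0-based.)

slow=4, fast=11, prefix=[1, 2, 4, 6, 10]

(s=0,f=1) a[fast]=1=a[slow] dup → fast++
(s=0,f=2) a[fast]=2≠a[slow]=1 write a[1]=2 → slow++,fast++
(s=1,f=3) a[fast]=2=a[slow] dup → fast++
(s=1,f=4) a[fast]=4≠a[slow]=2 write a[2]=4 → slow++,fast++
(s=2,f=5) a[fast]=4=a[slow] dup → fast++
(s=2,f=6) a[fast]=6≠a[slow]=4 write a[3]=6 → slow++,fast++
(s=3,f=7) a[fast]=6=a[slow] dup → fast++
(s=3,f=8) a[fast]=6=a[slow] dup → fast++
(s=3,f=9) a[fast]=10≠a[slow]=6 write a[4]=10 → slow++,fast++
(s=4,f=10) a[fast]=10=a[slow] dup → fast++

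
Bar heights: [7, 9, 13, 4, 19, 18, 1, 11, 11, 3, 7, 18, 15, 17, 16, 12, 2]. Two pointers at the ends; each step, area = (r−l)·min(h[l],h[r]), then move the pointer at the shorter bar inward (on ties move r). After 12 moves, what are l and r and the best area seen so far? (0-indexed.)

[0,16] min(7,2)*16=32 best=32 * → r--
[0,15] min(7,12)*15=105 best=105 * → l++
[1,15] min(9,12)*14=126 best=126 * → l++
[2,15] min(13,12)*13=156 best=156 * → r--
[2,14] min(13,16)*12=156 best=156 → l++
[3,14] min(4,16)*11=44 best=156 → l++
[4,14] min(19,16)*10=160 best=160 * → r--
[4,13] min(19,17)*9=153 best=160 → r--
[4,12] min(19,15)*8=120 best=160 → r--
[4,11] min(19,18)*7=126 best=160 → r--
[4,10] min(19,7)*6=42 best=160 → r--
[4,9] min(19,3)*5=15 best=160 → r--

l=4, r=8, best area=160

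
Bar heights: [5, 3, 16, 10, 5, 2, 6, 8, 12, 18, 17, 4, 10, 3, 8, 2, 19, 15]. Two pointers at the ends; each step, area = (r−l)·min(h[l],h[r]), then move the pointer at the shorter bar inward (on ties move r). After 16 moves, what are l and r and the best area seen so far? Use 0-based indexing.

[0,17] min(5,15)*17=85 best=85 * → l++
[1,17] min(3,15)*16=48 best=85 → l++
[2,17] min(16,15)*15=225 best=225 * → r--
[2,16] min(16,19)*14=224 best=225 → l++
[3,16] min(10,19)*13=130 best=225 → l++
[4,16] min(5,19)*12=60 best=225 → l++
[5,16] min(2,19)*11=22 best=225 → l++
[6,16] min(6,19)*10=60 best=225 → l++
[7,16] min(8,19)*9=72 best=225 → l++
[8,16] min(12,19)*8=96 best=225 → l++
[9,16] min(18,19)*7=126 best=225 → l++
[10,16] min(17,19)*6=102 best=225 → l++
[11,16] min(4,19)*5=20 best=225 → l++
[12,16] min(10,19)*4=40 best=225 → l++
[13,16] min(3,19)*3=9 best=225 → l++
[14,16] min(8,19)*2=16 best=225 → l++

l=15, r=16, best area=225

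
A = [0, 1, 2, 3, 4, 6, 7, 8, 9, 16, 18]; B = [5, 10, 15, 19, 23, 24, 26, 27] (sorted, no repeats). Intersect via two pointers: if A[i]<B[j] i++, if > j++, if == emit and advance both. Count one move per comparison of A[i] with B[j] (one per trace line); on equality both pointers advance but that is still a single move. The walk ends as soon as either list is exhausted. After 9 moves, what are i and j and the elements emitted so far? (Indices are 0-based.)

[i=0,j=0] 0<5 → i++
[i=1,j=0] 1<5 → i++
[i=2,j=0] 2<5 → i++
[i=3,j=0] 3<5 → i++
[i=4,j=0] 4<5 → i++
[i=5,j=0] 6>5 → j++
[i=5,j=1] 6<10 → i++
[i=6,j=1] 7<10 → i++
[i=7,j=1] 8<10 → i++

i=8, j=1, emitted=[]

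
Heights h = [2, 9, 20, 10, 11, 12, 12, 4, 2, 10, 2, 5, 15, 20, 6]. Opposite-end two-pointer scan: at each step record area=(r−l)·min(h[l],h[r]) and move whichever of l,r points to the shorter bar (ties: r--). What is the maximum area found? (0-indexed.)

max area = 220

[0,14] min(2,6)*14=28 best=28 * → l++
[1,14] min(9,6)*13=78 best=78 * → r--
[1,13] min(9,20)*12=108 best=108 * → l++
[2,13] min(20,20)*11=220 best=220 * → r--
[2,12] min(20,15)*10=150 best=220 → r--
[2,11] min(20,5)*9=45 best=220 → r--
[2,10] min(20,2)*8=16 best=220 → r--
[2,9] min(20,10)*7=70 best=220 → r--
[2,8] min(20,2)*6=12 best=220 → r--
[2,7] min(20,4)*5=20 best=220 → r--
[2,6] min(20,12)*4=48 best=220 → r--
[2,5] min(20,12)*3=36 best=220 → r--
[2,4] min(20,11)*2=22 best=220 → r--
[2,3] min(20,10)*1=10 best=220 → r--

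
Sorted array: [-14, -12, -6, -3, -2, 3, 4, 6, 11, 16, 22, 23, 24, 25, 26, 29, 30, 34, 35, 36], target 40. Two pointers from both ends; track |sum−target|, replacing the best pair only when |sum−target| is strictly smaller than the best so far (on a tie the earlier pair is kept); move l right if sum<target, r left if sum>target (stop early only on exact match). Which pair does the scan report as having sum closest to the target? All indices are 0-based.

pair (4, 36) with sum 40 (|Δ|=0)

l=0 r=19: -14+36=22 d=18 *, l++
l=1 r=19: -12+36=24 d=16 *, l++
l=2 r=19: -6+36=30 d=10 *, l++
l=3 r=19: -3+36=33 d=7 *, l++
l=4 r=19: -2+36=34 d=6 *, l++
l=5 r=19: 3+36=39 d=1 *, l++
l=6 r=19: 4+36=40 d=0 *, stop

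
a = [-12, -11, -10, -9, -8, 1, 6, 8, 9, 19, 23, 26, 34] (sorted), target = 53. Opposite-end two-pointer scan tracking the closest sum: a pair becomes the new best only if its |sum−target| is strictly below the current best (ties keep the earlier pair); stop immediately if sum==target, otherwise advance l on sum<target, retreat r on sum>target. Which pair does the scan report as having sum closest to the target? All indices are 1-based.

pair (19, 34) with sum 53 (|Δ|=0)

l=1 r=13: -12+34=22 d=31 *, l++
l=2 r=13: -11+34=23 d=30 *, l++
l=3 r=13: -10+34=24 d=29 *, l++
l=4 r=13: -9+34=25 d=28 *, l++
l=5 r=13: -8+34=26 d=27 *, l++
l=6 r=13: 1+34=35 d=18 *, l++
l=7 r=13: 6+34=40 d=13 *, l++
l=8 r=13: 8+34=42 d=11 *, l++
l=9 r=13: 9+34=43 d=10 *, l++
l=10 r=13: 19+34=53 d=0 *, stop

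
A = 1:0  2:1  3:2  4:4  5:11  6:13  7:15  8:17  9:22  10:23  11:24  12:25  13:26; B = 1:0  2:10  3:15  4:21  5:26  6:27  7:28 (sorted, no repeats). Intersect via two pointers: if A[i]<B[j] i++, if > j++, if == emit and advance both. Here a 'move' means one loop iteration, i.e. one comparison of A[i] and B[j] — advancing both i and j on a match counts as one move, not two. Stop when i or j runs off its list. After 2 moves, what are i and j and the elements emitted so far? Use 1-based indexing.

i=3, j=2, emitted=[0]

i=1 j=1: 0==0 emit, i++,j++
i=2 j=2: 1<10, i++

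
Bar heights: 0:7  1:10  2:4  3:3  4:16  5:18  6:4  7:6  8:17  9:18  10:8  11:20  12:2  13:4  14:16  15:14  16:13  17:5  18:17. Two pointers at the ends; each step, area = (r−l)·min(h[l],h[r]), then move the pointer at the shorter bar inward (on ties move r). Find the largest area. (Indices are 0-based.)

max area = 224

[0,18] min(7,17)*18=126 best=126 * → l++
[1,18] min(10,17)*17=170 best=170 * → l++
[2,18] min(4,17)*16=64 best=170 → l++
[3,18] min(3,17)*15=45 best=170 → l++
[4,18] min(16,17)*14=224 best=224 * → l++
[5,18] min(18,17)*13=221 best=224 → r--
[5,17] min(18,5)*12=60 best=224 → r--
[5,16] min(18,13)*11=143 best=224 → r--
[5,15] min(18,14)*10=140 best=224 → r--
[5,14] min(18,16)*9=144 best=224 → r--
[5,13] min(18,4)*8=32 best=224 → r--
[5,12] min(18,2)*7=14 best=224 → r--
[5,11] min(18,20)*6=108 best=224 → l++
[6,11] min(4,20)*5=20 best=224 → l++
[7,11] min(6,20)*4=24 best=224 → l++
[8,11] min(17,20)*3=51 best=224 → l++
[9,11] min(18,20)*2=36 best=224 → l++
[10,11] min(8,20)*1=8 best=224 → l++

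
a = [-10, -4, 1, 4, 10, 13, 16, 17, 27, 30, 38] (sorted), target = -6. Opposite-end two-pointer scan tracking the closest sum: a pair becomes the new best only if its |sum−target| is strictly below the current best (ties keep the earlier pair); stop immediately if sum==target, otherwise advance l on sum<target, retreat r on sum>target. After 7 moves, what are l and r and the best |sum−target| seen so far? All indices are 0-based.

l=0, r=3, best |Δ|=6

l=0 r=10: -10+38=28 d=34 *, r--
l=0 r=9: -10+30=20 d=26 *, r--
l=0 r=8: -10+27=17 d=23 *, r--
l=0 r=7: -10+17=7 d=13 *, r--
l=0 r=6: -10+16=6 d=12 *, r--
l=0 r=5: -10+13=3 d=9 *, r--
l=0 r=4: -10+10=0 d=6 *, r--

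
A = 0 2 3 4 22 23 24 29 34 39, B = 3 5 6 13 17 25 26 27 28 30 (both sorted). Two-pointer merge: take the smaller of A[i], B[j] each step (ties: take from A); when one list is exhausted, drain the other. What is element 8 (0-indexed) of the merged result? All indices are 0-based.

[i=0,j=0] A[i]=0<=B[j]=3 take 0 → i++
[i=1,j=0] A[i]=2<=B[j]=3 take 2 → i++
[i=2,j=0] A[i]=3<=B[j]=3 take 3 → i++
[i=3,j=0] A[i]=4>B[j]=3 take 3 → j++
[i=3,j=1] A[i]=4<=B[j]=5 take 4 → i++
[i=4,j=1] A[i]=22>B[j]=5 take 5 → j++
[i=4,j=2] A[i]=22>B[j]=6 take 6 → j++
[i=4,j=3] A[i]=22>B[j]=13 take 13 → j++
[i=4,j=4] A[i]=22>B[j]=17 take 17 → j++
[i=4,j=5] A[i]=22<=B[j]=25 take 22 → i++
[i=5,j=5] A[i]=23<=B[j]=25 take 23 → i++
[i=6,j=5] A[i]=24<=B[j]=25 take 24 → i++
[i=7,j=5] A[i]=29>B[j]=25 take 25 → j++
[i=7,j=6] A[i]=29>B[j]=26 take 26 → j++
[i=7,j=7] A[i]=29>B[j]=27 take 27 → j++
[i=7,j=8] A[i]=29>B[j]=28 take 28 → j++
[i=7,j=9] A[i]=29<=B[j]=30 take 29 → i++
[i=8,j=9] A[i]=34>B[j]=30 take 30 → j++
[i=8,j=10] B done, take A[i]=34 → i++
[i=9,j=10] B done, take A[i]=39 → i++

merged[8] = 17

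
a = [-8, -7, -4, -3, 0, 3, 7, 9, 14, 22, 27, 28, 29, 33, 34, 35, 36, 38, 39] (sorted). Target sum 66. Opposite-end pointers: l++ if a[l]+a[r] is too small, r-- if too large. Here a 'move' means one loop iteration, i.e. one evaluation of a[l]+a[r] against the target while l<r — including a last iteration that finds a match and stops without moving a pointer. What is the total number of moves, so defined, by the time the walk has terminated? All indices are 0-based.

11 moves

l=0 r=18: -8+39=31 <66, l++
l=1 r=18: -7+39=32 <66, l++
l=2 r=18: -4+39=35 <66, l++
l=3 r=18: -3+39=36 <66, l++
l=4 r=18: 0+39=39 <66, l++
l=5 r=18: 3+39=42 <66, l++
l=6 r=18: 7+39=46 <66, l++
l=7 r=18: 9+39=48 <66, l++
l=8 r=18: 14+39=53 <66, l++
l=9 r=18: 22+39=61 <66, l++
l=10 r=18: 27+39=66, found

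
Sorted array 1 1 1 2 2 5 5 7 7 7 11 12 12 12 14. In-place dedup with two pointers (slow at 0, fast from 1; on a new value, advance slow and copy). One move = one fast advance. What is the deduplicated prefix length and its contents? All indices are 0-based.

(s=0,f=1) a[fast]=1=a[slow] dup → fast++
(s=0,f=2) a[fast]=1=a[slow] dup → fast++
(s=0,f=3) a[fast]=2≠a[slow]=1 write a[1]=2 → slow++,fast++
(s=1,f=4) a[fast]=2=a[slow] dup → fast++
(s=1,f=5) a[fast]=5≠a[slow]=2 write a[2]=5 → slow++,fast++
(s=2,f=6) a[fast]=5=a[slow] dup → fast++
(s=2,f=7) a[fast]=7≠a[slow]=5 write a[3]=7 → slow++,fast++
(s=3,f=8) a[fast]=7=a[slow] dup → fast++
(s=3,f=9) a[fast]=7=a[slow] dup → fast++
(s=3,f=10) a[fast]=11≠a[slow]=7 write a[4]=11 → slow++,fast++
(s=4,f=11) a[fast]=12≠a[slow]=11 write a[5]=12 → slow++,fast++
(s=5,f=12) a[fast]=12=a[slow] dup → fast++
(s=5,f=13) a[fast]=12=a[slow] dup → fast++
(s=5,f=14) a[fast]=14≠a[slow]=12 write a[6]=14 → slow++,fast++

length 7; prefix = [1, 2, 5, 7, 11, 12, 14]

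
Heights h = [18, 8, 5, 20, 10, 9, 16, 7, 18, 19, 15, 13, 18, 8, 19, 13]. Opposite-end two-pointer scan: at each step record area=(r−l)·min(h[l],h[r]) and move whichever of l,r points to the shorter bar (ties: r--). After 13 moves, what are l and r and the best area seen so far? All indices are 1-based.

l=4, r=6, best area=252

[1,16] min(18,13)*15=195 best=195 * → r--
[1,15] min(18,19)*14=252 best=252 * → l++
[2,15] min(8,19)*13=104 best=252 → l++
[3,15] min(5,19)*12=60 best=252 → l++
[4,15] min(20,19)*11=209 best=252 → r--
[4,14] min(20,8)*10=80 best=252 → r--
[4,13] min(20,18)*9=162 best=252 → r--
[4,12] min(20,13)*8=104 best=252 → r--
[4,11] min(20,15)*7=105 best=252 → r--
[4,10] min(20,19)*6=114 best=252 → r--
[4,9] min(20,18)*5=90 best=252 → r--
[4,8] min(20,7)*4=28 best=252 → r--
[4,7] min(20,16)*3=48 best=252 → r--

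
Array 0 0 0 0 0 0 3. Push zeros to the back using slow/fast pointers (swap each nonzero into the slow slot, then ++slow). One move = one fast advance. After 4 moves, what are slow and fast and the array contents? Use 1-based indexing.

slow=1 fast=1: a[fast]=0, fast++
slow=1 fast=2: a[fast]=0, fast++
slow=1 fast=3: a[fast]=0, fast++
slow=1 fast=4: a[fast]=0, fast++

slow=1, fast=5, a=[0, 0, 0, 0, 0, 0, 3]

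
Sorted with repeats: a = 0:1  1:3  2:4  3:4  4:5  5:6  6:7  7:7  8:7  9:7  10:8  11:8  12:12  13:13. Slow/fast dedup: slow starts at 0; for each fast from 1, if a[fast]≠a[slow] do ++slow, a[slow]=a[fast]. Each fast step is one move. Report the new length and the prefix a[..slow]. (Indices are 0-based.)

length 9; prefix = [1, 3, 4, 5, 6, 7, 8, 12, 13]

slow=0 fast=1: a[fast]=3≠a[slow]=1 write a[1]=3, slow++,fast++
slow=1 fast=2: a[fast]=4≠a[slow]=3 write a[2]=4, slow++,fast++
slow=2 fast=3: a[fast]=4=a[slow] dup, fast++
slow=2 fast=4: a[fast]=5≠a[slow]=4 write a[3]=5, slow++,fast++
slow=3 fast=5: a[fast]=6≠a[slow]=5 write a[4]=6, slow++,fast++
slow=4 fast=6: a[fast]=7≠a[slow]=6 write a[5]=7, slow++,fast++
slow=5 fast=7: a[fast]=7=a[slow] dup, fast++
slow=5 fast=8: a[fast]=7=a[slow] dup, fast++
slow=5 fast=9: a[fast]=7=a[slow] dup, fast++
slow=5 fast=10: a[fast]=8≠a[slow]=7 write a[6]=8, slow++,fast++
slow=6 fast=11: a[fast]=8=a[slow] dup, fast++
slow=6 fast=12: a[fast]=12≠a[slow]=8 write a[7]=12, slow++,fast++
slow=7 fast=13: a[fast]=13≠a[slow]=12 write a[8]=13, slow++,fast++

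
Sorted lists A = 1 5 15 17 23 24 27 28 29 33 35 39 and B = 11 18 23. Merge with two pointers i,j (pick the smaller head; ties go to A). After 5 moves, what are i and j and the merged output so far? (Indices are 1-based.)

i=1 j=1: A[i]=1<=B[j]=11 take 1, i++
i=2 j=1: A[i]=5<=B[j]=11 take 5, i++
i=3 j=1: A[i]=15>B[j]=11 take 11, j++
i=3 j=2: A[i]=15<=B[j]=18 take 15, i++
i=4 j=2: A[i]=17<=B[j]=18 take 17, i++

i=5, j=2, merged so far=[1, 5, 11, 15, 17]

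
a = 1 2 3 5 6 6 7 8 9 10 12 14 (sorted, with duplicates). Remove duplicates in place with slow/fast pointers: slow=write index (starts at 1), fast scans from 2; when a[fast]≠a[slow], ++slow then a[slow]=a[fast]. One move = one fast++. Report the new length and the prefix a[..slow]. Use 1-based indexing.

length 11; prefix = [1, 2, 3, 5, 6, 7, 8, 9, 10, 12, 14]

slow=1 fast=2: a[fast]=2≠a[slow]=1 write a[2]=2, slow++,fast++
slow=2 fast=3: a[fast]=3≠a[slow]=2 write a[3]=3, slow++,fast++
slow=3 fast=4: a[fast]=5≠a[slow]=3 write a[4]=5, slow++,fast++
slow=4 fast=5: a[fast]=6≠a[slow]=5 write a[5]=6, slow++,fast++
slow=5 fast=6: a[fast]=6=a[slow] dup, fast++
slow=5 fast=7: a[fast]=7≠a[slow]=6 write a[6]=7, slow++,fast++
slow=6 fast=8: a[fast]=8≠a[slow]=7 write a[7]=8, slow++,fast++
slow=7 fast=9: a[fast]=9≠a[slow]=8 write a[8]=9, slow++,fast++
slow=8 fast=10: a[fast]=10≠a[slow]=9 write a[9]=10, slow++,fast++
slow=9 fast=11: a[fast]=12≠a[slow]=10 write a[10]=12, slow++,fast++
slow=10 fast=12: a[fast]=14≠a[slow]=12 write a[11]=14, slow++,fast++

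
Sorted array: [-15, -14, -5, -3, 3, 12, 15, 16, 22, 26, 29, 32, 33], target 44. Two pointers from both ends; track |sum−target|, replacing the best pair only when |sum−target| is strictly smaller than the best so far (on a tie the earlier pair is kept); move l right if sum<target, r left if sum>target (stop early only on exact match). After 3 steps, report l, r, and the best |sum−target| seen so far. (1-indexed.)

l=4, r=13, best |Δ|=16

l=1 r=13: -15+33=18 d=26 *, l++
l=2 r=13: -14+33=19 d=25 *, l++
l=3 r=13: -5+33=28 d=16 *, l++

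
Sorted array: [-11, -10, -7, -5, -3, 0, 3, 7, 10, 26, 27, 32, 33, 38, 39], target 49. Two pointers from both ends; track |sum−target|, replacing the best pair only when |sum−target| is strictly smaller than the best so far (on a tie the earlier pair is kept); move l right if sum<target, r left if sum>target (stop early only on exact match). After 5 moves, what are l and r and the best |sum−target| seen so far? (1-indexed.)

l=6, r=15, best |Δ|=13

[1,15] -11+39=28 d=21 * → l++
[2,15] -10+39=29 d=20 * → l++
[3,15] -7+39=32 d=17 * → l++
[4,15] -5+39=34 d=15 * → l++
[5,15] -3+39=36 d=13 * → l++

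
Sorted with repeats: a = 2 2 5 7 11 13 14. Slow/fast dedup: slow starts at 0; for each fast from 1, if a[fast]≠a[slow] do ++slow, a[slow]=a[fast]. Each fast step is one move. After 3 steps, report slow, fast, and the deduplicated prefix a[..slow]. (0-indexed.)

slow=2, fast=4, prefix=[2, 5, 7]

slow=0 fast=1: a[fast]=2=a[slow] dup, fast++
slow=0 fast=2: a[fast]=5≠a[slow]=2 write a[1]=5, slow++,fast++
slow=1 fast=3: a[fast]=7≠a[slow]=5 write a[2]=7, slow++,fast++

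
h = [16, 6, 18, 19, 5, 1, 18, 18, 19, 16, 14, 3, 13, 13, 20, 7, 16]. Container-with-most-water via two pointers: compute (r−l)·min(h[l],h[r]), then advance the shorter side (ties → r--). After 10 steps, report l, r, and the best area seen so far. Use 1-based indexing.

l=9, r=15, best area=256

l=1 r=17: min(16,16)*16=256 best=256 *, r--
l=1 r=16: min(16,7)*15=105 best=256, r--
l=1 r=15: min(16,20)*14=224 best=256, l++
l=2 r=15: min(6,20)*13=78 best=256, l++
l=3 r=15: min(18,20)*12=216 best=256, l++
l=4 r=15: min(19,20)*11=209 best=256, l++
l=5 r=15: min(5,20)*10=50 best=256, l++
l=6 r=15: min(1,20)*9=9 best=256, l++
l=7 r=15: min(18,20)*8=144 best=256, l++
l=8 r=15: min(18,20)*7=126 best=256, l++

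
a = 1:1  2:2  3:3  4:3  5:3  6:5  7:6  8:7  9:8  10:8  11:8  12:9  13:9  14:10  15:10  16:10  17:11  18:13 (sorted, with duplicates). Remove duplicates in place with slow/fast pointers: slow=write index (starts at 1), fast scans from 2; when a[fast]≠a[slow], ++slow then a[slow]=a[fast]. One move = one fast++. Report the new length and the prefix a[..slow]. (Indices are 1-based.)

length 11; prefix = [1, 2, 3, 5, 6, 7, 8, 9, 10, 11, 13]

slow=1 fast=2: a[fast]=2≠a[slow]=1 write a[2]=2, slow++,fast++
slow=2 fast=3: a[fast]=3≠a[slow]=2 write a[3]=3, slow++,fast++
slow=3 fast=4: a[fast]=3=a[slow] dup, fast++
slow=3 fast=5: a[fast]=3=a[slow] dup, fast++
slow=3 fast=6: a[fast]=5≠a[slow]=3 write a[4]=5, slow++,fast++
slow=4 fast=7: a[fast]=6≠a[slow]=5 write a[5]=6, slow++,fast++
slow=5 fast=8: a[fast]=7≠a[slow]=6 write a[6]=7, slow++,fast++
slow=6 fast=9: a[fast]=8≠a[slow]=7 write a[7]=8, slow++,fast++
slow=7 fast=10: a[fast]=8=a[slow] dup, fast++
slow=7 fast=11: a[fast]=8=a[slow] dup, fast++
slow=7 fast=12: a[fast]=9≠a[slow]=8 write a[8]=9, slow++,fast++
slow=8 fast=13: a[fast]=9=a[slow] dup, fast++
slow=8 fast=14: a[fast]=10≠a[slow]=9 write a[9]=10, slow++,fast++
slow=9 fast=15: a[fast]=10=a[slow] dup, fast++
slow=9 fast=16: a[fast]=10=a[slow] dup, fast++
slow=9 fast=17: a[fast]=11≠a[slow]=10 write a[10]=11, slow++,fast++
slow=10 fast=18: a[fast]=13≠a[slow]=11 write a[11]=13, slow++,fast++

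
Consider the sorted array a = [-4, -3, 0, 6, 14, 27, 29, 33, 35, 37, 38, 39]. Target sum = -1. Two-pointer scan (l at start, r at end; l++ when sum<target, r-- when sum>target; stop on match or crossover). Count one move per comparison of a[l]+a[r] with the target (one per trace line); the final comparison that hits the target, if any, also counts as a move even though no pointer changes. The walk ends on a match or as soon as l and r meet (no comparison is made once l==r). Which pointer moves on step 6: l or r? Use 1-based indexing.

[1,12] -4+39=35 >-1 → r--
[1,11] -4+38=34 >-1 → r--
[1,10] -4+37=33 >-1 → r--
[1,9] -4+35=31 >-1 → r--
[1,8] -4+33=29 >-1 → r--
[1,7] -4+29=25 >-1 → r--

r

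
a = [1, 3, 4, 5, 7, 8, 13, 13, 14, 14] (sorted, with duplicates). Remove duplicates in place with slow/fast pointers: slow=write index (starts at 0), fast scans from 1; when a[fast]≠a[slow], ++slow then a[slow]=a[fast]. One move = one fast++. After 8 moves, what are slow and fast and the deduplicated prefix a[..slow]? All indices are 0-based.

slow=0 fast=1: a[fast]=3≠a[slow]=1 write a[1]=3, slow++,fast++
slow=1 fast=2: a[fast]=4≠a[slow]=3 write a[2]=4, slow++,fast++
slow=2 fast=3: a[fast]=5≠a[slow]=4 write a[3]=5, slow++,fast++
slow=3 fast=4: a[fast]=7≠a[slow]=5 write a[4]=7, slow++,fast++
slow=4 fast=5: a[fast]=8≠a[slow]=7 write a[5]=8, slow++,fast++
slow=5 fast=6: a[fast]=13≠a[slow]=8 write a[6]=13, slow++,fast++
slow=6 fast=7: a[fast]=13=a[slow] dup, fast++
slow=6 fast=8: a[fast]=14≠a[slow]=13 write a[7]=14, slow++,fast++

slow=7, fast=9, prefix=[1, 3, 4, 5, 7, 8, 13, 14]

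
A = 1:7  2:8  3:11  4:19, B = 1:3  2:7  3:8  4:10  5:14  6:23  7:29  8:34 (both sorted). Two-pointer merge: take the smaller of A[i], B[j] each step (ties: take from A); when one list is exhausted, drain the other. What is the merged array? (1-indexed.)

i=1 j=1: A[i]=7>B[j]=3 take 3, j++
i=1 j=2: A[i]=7<=B[j]=7 take 7, i++
i=2 j=2: A[i]=8>B[j]=7 take 7, j++
i=2 j=3: A[i]=8<=B[j]=8 take 8, i++
i=3 j=3: A[i]=11>B[j]=8 take 8, j++
i=3 j=4: A[i]=11>B[j]=10 take 10, j++
i=3 j=5: A[i]=11<=B[j]=14 take 11, i++
i=4 j=5: A[i]=19>B[j]=14 take 14, j++
i=4 j=6: A[i]=19<=B[j]=23 take 19, i++
i=5 j=6: A done, take B[j]=23, j++
i=5 j=7: A done, take B[j]=29, j++
i=5 j=8: A done, take B[j]=34, j++

[3, 7, 7, 8, 8, 10, 11, 14, 19, 23, 29, 34]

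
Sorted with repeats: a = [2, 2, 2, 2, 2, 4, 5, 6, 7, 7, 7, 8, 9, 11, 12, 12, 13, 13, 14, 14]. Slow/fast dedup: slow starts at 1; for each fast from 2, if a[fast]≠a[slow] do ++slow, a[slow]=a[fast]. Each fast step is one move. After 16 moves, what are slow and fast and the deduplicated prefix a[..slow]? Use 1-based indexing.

slow=10, fast=18, prefix=[2, 4, 5, 6, 7, 8, 9, 11, 12, 13]

slow=1 fast=2: a[fast]=2=a[slow] dup, fast++
slow=1 fast=3: a[fast]=2=a[slow] dup, fast++
slow=1 fast=4: a[fast]=2=a[slow] dup, fast++
slow=1 fast=5: a[fast]=2=a[slow] dup, fast++
slow=1 fast=6: a[fast]=4≠a[slow]=2 write a[2]=4, slow++,fast++
slow=2 fast=7: a[fast]=5≠a[slow]=4 write a[3]=5, slow++,fast++
slow=3 fast=8: a[fast]=6≠a[slow]=5 write a[4]=6, slow++,fast++
slow=4 fast=9: a[fast]=7≠a[slow]=6 write a[5]=7, slow++,fast++
slow=5 fast=10: a[fast]=7=a[slow] dup, fast++
slow=5 fast=11: a[fast]=7=a[slow] dup, fast++
slow=5 fast=12: a[fast]=8≠a[slow]=7 write a[6]=8, slow++,fast++
slow=6 fast=13: a[fast]=9≠a[slow]=8 write a[7]=9, slow++,fast++
slow=7 fast=14: a[fast]=11≠a[slow]=9 write a[8]=11, slow++,fast++
slow=8 fast=15: a[fast]=12≠a[slow]=11 write a[9]=12, slow++,fast++
slow=9 fast=16: a[fast]=12=a[slow] dup, fast++
slow=9 fast=17: a[fast]=13≠a[slow]=12 write a[10]=13, slow++,fast++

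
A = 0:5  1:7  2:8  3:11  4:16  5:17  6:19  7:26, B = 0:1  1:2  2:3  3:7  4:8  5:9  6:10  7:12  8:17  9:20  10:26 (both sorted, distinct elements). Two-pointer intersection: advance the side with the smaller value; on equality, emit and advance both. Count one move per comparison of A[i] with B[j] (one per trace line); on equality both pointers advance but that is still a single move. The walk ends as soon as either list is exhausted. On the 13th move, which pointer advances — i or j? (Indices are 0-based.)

i

[i=0,j=0] 5>1 → j++
[i=0,j=1] 5>2 → j++
[i=0,j=2] 5>3 → j++
[i=0,j=3] 5<7 → i++
[i=1,j=3] 7==7 emit → i++,j++
[i=2,j=4] 8==8 emit → i++,j++
[i=3,j=5] 11>9 → j++
[i=3,j=6] 11>10 → j++
[i=3,j=7] 11<12 → i++
[i=4,j=7] 16>12 → j++
[i=4,j=8] 16<17 → i++
[i=5,j=8] 17==17 emit → i++,j++
[i=6,j=9] 19<20 → i++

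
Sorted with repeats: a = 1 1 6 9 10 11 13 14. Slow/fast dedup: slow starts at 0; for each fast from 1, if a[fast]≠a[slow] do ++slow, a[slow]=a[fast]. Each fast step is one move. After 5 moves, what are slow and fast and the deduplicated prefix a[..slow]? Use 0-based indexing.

(s=0,f=1) a[fast]=1=a[slow] dup → fast++
(s=0,f=2) a[fast]=6≠a[slow]=1 write a[1]=6 → slow++,fast++
(s=1,f=3) a[fast]=9≠a[slow]=6 write a[2]=9 → slow++,fast++
(s=2,f=4) a[fast]=10≠a[slow]=9 write a[3]=10 → slow++,fast++
(s=3,f=5) a[fast]=11≠a[slow]=10 write a[4]=11 → slow++,fast++

slow=4, fast=6, prefix=[1, 6, 9, 10, 11]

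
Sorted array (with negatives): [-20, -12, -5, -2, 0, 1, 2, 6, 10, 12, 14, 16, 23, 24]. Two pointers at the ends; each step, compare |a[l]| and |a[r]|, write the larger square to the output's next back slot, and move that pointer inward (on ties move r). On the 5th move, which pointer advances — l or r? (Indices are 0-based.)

r

l=0 r=13: |-20|<=|24| out[13]=576, r--
l=0 r=12: |-20|<=|23| out[12]=529, r--
l=0 r=11: |-20|>|16| out[11]=400, l++
l=1 r=11: |-12|<=|16| out[10]=256, r--
l=1 r=10: |-12|<=|14| out[9]=196, r--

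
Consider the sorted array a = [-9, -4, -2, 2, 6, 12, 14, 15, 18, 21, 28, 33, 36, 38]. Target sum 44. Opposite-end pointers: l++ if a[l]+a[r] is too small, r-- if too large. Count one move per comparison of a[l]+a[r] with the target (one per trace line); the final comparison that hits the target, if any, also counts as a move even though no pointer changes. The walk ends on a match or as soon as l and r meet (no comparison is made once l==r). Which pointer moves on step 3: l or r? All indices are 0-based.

l

l=0 r=13: -9+38=29 <44, l++
l=1 r=13: -4+38=34 <44, l++
l=2 r=13: -2+38=36 <44, l++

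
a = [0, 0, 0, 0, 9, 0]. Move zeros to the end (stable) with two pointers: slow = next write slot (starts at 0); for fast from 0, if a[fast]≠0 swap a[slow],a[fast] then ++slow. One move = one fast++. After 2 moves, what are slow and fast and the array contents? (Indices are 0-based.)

slow=0, fast=2, a=[0, 0, 0, 0, 9, 0]

slow=0 fast=0: a[fast]=0, fast++
slow=0 fast=1: a[fast]=0, fast++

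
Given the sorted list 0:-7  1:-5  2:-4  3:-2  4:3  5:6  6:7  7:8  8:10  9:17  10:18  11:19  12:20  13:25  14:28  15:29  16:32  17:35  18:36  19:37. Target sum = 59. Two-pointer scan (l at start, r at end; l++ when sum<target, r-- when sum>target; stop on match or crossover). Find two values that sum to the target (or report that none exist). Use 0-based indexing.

[0,19] -7+37=30 <59 → l++
[1,19] -5+37=32 <59 → l++
[2,19] -4+37=33 <59 → l++
[3,19] -2+37=35 <59 → l++
[4,19] 3+37=40 <59 → l++
[5,19] 6+37=43 <59 → l++
[6,19] 7+37=44 <59 → l++
[7,19] 8+37=45 <59 → l++
[8,19] 10+37=47 <59 → l++
[9,19] 17+37=54 <59 → l++
[10,19] 18+37=55 <59 → l++
[11,19] 19+37=56 <59 → l++
[12,19] 20+37=57 <59 → l++
[13,19] 25+37=62 >59 → r--
[13,18] 25+36=61 >59 → r--
[13,17] 25+35=60 >59 → r--
[13,16] 25+32=57 <59 → l++
[14,16] 28+32=60 >59 → r--
[14,15] 28+29=57 <59 → l++

no pair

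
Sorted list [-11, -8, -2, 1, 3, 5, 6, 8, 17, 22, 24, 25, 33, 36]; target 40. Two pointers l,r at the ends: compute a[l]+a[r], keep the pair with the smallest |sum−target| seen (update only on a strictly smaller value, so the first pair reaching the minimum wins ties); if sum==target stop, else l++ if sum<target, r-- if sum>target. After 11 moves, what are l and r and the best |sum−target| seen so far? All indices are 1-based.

l=9, r=11, best |Δ|=1

l=1 r=14: -11+36=25 d=15 *, l++
l=2 r=14: -8+36=28 d=12 *, l++
l=3 r=14: -2+36=34 d=6 *, l++
l=4 r=14: 1+36=37 d=3 *, l++
l=5 r=14: 3+36=39 d=1 *, l++
l=6 r=14: 5+36=41 d=1, r--
l=6 r=13: 5+33=38 d=2, l++
l=7 r=13: 6+33=39 d=1, l++
l=8 r=13: 8+33=41 d=1, r--
l=8 r=12: 8+25=33 d=7, l++
l=9 r=12: 17+25=42 d=2, r--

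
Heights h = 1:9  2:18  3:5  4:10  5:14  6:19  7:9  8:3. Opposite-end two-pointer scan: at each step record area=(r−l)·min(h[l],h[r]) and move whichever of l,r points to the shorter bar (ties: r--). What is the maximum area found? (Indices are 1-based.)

max area = 72

l=1 r=8: min(9,3)*7=21 best=21 *, r--
l=1 r=7: min(9,9)*6=54 best=54 *, r--
l=1 r=6: min(9,19)*5=45 best=54, l++
l=2 r=6: min(18,19)*4=72 best=72 *, l++
l=3 r=6: min(5,19)*3=15 best=72, l++
l=4 r=6: min(10,19)*2=20 best=72, l++
l=5 r=6: min(14,19)*1=14 best=72, l++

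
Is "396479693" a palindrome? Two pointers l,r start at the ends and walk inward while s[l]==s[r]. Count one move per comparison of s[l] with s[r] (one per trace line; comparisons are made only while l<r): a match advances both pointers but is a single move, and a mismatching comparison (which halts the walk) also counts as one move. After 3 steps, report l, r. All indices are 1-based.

l=4, r=6

[1,9] '3'=='3' → l++,r--
[2,8] '9'=='9' → l++,r--
[3,7] '6'=='6' → l++,r--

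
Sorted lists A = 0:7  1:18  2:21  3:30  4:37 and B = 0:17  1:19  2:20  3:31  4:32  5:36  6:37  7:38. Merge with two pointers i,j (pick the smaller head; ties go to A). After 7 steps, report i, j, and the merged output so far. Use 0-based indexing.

i=4, j=3, merged so far=[7, 17, 18, 19, 20, 21, 30]

[i=0,j=0] A[i]=7<=B[j]=17 take 7 → i++
[i=1,j=0] A[i]=18>B[j]=17 take 17 → j++
[i=1,j=1] A[i]=18<=B[j]=19 take 18 → i++
[i=2,j=1] A[i]=21>B[j]=19 take 19 → j++
[i=2,j=2] A[i]=21>B[j]=20 take 20 → j++
[i=2,j=3] A[i]=21<=B[j]=31 take 21 → i++
[i=3,j=3] A[i]=30<=B[j]=31 take 30 → i++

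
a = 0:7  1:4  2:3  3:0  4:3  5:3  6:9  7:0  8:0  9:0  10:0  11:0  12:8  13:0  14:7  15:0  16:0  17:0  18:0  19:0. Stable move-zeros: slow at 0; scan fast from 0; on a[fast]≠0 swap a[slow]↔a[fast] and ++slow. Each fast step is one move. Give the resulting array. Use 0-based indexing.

slow=0 fast=0: a[fast]=7≠0 swap→a[0]=7, slow++,fast++
slow=1 fast=1: a[fast]=4≠0 swap→a[1]=4, slow++,fast++
slow=2 fast=2: a[fast]=3≠0 swap→a[2]=3, slow++,fast++
slow=3 fast=3: a[fast]=0, fast++
slow=3 fast=4: a[fast]=3≠0 swap→a[3]=3, slow++,fast++
slow=4 fast=5: a[fast]=3≠0 swap→a[4]=3, slow++,fast++
slow=5 fast=6: a[fast]=9≠0 swap→a[5]=9, slow++,fast++
slow=6 fast=7: a[fast]=0, fast++
slow=6 fast=8: a[fast]=0, fast++
slow=6 fast=9: a[fast]=0, fast++
slow=6 fast=10: a[fast]=0, fast++
slow=6 fast=11: a[fast]=0, fast++
slow=6 fast=12: a[fast]=8≠0 swap→a[6]=8, slow++,fast++
slow=7 fast=13: a[fast]=0, fast++
slow=7 fast=14: a[fast]=7≠0 swap→a[7]=7, slow++,fast++
slow=8 fast=15: a[fast]=0, fast++
slow=8 fast=16: a[fast]=0, fast++
slow=8 fast=17: a[fast]=0, fast++
slow=8 fast=18: a[fast]=0, fast++
slow=8 fast=19: a[fast]=0, fast++

[7, 4, 3, 3, 3, 9, 8, 7, 0, 0, 0, 0, 0, 0, 0, 0, 0, 0, 0, 0]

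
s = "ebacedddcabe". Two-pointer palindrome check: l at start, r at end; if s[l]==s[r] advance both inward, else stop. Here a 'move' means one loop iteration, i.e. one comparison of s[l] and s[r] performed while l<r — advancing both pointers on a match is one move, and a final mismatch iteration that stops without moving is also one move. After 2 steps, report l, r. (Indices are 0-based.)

l=0 r=11: 'e'=='e', l++,r--
l=1 r=10: 'b'=='b', l++,r--

l=2, r=9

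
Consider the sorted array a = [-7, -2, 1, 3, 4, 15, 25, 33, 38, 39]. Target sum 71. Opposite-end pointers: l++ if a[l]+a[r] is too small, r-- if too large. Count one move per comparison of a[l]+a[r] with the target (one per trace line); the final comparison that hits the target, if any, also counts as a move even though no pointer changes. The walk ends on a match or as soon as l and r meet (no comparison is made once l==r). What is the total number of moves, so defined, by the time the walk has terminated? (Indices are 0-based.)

9 moves

l=0 r=9: -7+39=32 <71, l++
l=1 r=9: -2+39=37 <71, l++
l=2 r=9: 1+39=40 <71, l++
l=3 r=9: 3+39=42 <71, l++
l=4 r=9: 4+39=43 <71, l++
l=5 r=9: 15+39=54 <71, l++
l=6 r=9: 25+39=64 <71, l++
l=7 r=9: 33+39=72 >71, r--
l=7 r=8: 33+38=71, found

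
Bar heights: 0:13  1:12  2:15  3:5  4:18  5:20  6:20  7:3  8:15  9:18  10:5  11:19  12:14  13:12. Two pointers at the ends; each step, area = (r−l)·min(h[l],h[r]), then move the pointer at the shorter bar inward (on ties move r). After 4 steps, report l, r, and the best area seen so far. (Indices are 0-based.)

l=2, r=11, best area=156

[0,13] min(13,12)*13=156 best=156 * → r--
[0,12] min(13,14)*12=156 best=156 → l++
[1,12] min(12,14)*11=132 best=156 → l++
[2,12] min(15,14)*10=140 best=156 → r--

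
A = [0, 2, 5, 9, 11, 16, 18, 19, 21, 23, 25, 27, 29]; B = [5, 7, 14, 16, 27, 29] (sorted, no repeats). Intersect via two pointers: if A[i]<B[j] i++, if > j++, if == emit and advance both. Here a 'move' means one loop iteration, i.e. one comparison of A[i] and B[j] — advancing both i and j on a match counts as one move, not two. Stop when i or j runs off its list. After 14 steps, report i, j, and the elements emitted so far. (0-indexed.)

i=12, j=5, emitted=[5, 16, 27]

i=0 j=0: 0<5, i++
i=1 j=0: 2<5, i++
i=2 j=0: 5==5 emit, i++,j++
i=3 j=1: 9>7, j++
i=3 j=2: 9<14, i++
i=4 j=2: 11<14, i++
i=5 j=2: 16>14, j++
i=5 j=3: 16==16 emit, i++,j++
i=6 j=4: 18<27, i++
i=7 j=4: 19<27, i++
i=8 j=4: 21<27, i++
i=9 j=4: 23<27, i++
i=10 j=4: 25<27, i++
i=11 j=4: 27==27 emit, i++,j++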